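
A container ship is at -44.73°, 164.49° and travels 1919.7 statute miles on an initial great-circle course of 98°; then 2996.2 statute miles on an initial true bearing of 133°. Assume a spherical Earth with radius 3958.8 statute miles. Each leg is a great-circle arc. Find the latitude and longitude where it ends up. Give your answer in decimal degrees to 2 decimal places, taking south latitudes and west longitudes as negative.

Apply the spherical direct solution leg by leg, carrying full precision between legs.
Leg 1: from (-44.73°, 164.49°), δ = 1919.7/3958.8 = 0.484920 rad, θ = 98° → φ = -41.97°, λ = -157.13°.
Leg 2: from (-41.97°, -157.13°), δ = 2996.2/3958.8 = 0.756846 rad, θ = 133° → φ = -56.55°, λ = -91.49°.

latitude -56.55°, longitude -91.49°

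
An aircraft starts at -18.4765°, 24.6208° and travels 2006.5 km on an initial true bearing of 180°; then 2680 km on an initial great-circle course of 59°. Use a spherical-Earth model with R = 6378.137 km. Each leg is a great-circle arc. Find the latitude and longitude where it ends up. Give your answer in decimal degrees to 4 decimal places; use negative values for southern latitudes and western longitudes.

latitude -21.9754°, longitude 46.7725°

Apply the spherical direct solution leg by leg, carrying full precision between legs.
Leg 1: from (-18.4765°, 24.6208°), δ = 2006.5/6378.137 = 0.314590 rad, θ = 180° → φ = -36.5012°, λ = 24.6208°.
Leg 2: from (-36.5012°, 24.6208°), δ = 2680/6378.137 = 0.420185 rad, θ = 59° → φ = -21.9754°, λ = 46.7725°.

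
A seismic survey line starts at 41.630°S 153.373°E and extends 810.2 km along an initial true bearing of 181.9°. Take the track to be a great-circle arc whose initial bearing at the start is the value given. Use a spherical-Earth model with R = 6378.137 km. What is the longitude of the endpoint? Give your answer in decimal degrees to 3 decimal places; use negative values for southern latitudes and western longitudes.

Angular distance δ = d/R = 810.2 / 6378.137 = 0.127028 rad.
Converting: φ₁ = -0.726581 rad, θ = 3.174754 rad.
sin φ₂ = sin φ₁ cos δ + cos φ₁ sin δ cos θ = (-0.664318)(0.991943) + (0.747450)(0.126686)(-0.999450) = -0.753605
φ₂ = asin(-0.753605) = -0.853529 rad = -48.904°.
Δλ = atan2( sin θ sin δ cos φ₁ , cos δ − sin φ₁ sin φ₂ ) = atan2(-0.003140, 0.491310) = -0.006390 rad = -0.366°.
λ₂ = λ₁ + Δλ = 153.007°.

longitude 153.007°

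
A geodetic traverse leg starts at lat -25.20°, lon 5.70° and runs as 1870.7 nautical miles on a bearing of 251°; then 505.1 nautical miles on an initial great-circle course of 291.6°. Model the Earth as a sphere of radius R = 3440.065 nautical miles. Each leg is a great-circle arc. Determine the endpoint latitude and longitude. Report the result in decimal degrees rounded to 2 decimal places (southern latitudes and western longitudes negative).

Apply the spherical direct solution leg by leg, carrying full precision between legs.
Leg 1: from (-25.20°, 5.70°), δ = 1870.7/3440.065 = 0.543798 rad, θ = 251° → φ = -31.12°, λ = -29.15°.
Leg 2: from (-31.12°, -29.15°), δ = 505.1/3440.065 = 0.146829 rad, θ = 291.6° → φ = -27.72°, λ = -37.99°.

latitude -27.72°, longitude -37.99°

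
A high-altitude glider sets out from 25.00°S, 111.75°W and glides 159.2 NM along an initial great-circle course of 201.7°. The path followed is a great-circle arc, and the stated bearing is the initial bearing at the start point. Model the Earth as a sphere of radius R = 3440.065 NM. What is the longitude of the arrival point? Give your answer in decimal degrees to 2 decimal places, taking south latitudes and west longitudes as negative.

δ = 159.2/3440.065 = 0.046278 rad (2.6515°).
Start latitude φ₁ = -0.436332 rad; initial bearing θ = 3.520329 rad.
sin φ₂ = sin φ₁ cos δ + cos φ₁ sin δ cos θ = (-0.422618)(0.998929) + (0.906308)(0.046262)(-0.929133) = -0.461122
φ₂ = asin(-0.461122) = -0.479259 rad = -27.46°.
Then Δλ = atan2(-0.015502, 0.804051) = -0.019278 rad, from sin θ sin δ cos φ₁ over cos δ − sin φ₁ sin φ₂.
λ₂ = -111.75° + -1.10° = -112.85°.

longitude -112.85°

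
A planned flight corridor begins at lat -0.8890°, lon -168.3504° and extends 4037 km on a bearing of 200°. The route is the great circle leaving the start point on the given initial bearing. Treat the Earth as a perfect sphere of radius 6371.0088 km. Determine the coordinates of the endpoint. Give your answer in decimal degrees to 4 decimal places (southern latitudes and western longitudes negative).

latitude -34.6680°, longitude 177.3956°

Central angle δ = d/R = 0.633652 rad.
Converting: φ₁ = -0.015516 rad, θ = 3.490659 rad.
Destination latitude: φ₂ = arcsin( sin φ₁ cos δ + cos φ₁ sin δ cos θ ) = arcsin(-0.568820) = -34.6680°.
Then Δλ = atan2(-0.202483, 0.797045) = -0.248779 rad, from sin θ sin δ cos φ₁ over cos δ − sin φ₁ sin φ₂.
λ₂ = -168.3504° + -14.2540° = -182.6044°, normalized to (−180°, 180°] → 177.3956°.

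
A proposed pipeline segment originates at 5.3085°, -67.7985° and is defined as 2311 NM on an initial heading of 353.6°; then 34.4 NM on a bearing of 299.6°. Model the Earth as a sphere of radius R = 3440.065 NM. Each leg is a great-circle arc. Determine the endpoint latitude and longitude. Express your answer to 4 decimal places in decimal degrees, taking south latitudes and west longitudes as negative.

Apply the spherical direct solution leg by leg, carrying full precision between legs.
Leg 1: from (5.3085°, -67.7985°), δ = 2311/3440.065 = 0.671790 rad, θ = 353.6° → φ = 43.4934°, λ = -73.2862°.
Leg 2: from (43.4934°, -73.2862°), δ = 34.4/3440.065 = 0.010000 rad, θ = 299.6° → φ = 43.7743°, λ = -73.9762°.

latitude 43.7743°, longitude -73.9762°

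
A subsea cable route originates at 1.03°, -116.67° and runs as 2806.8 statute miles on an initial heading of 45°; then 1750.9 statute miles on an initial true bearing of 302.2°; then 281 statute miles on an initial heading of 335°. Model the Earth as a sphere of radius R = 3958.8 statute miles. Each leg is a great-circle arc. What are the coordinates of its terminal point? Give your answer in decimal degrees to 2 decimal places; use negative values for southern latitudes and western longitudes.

Apply the spherical direct solution leg by leg, carrying full precision between legs.
Leg 1: from (1.03°, -116.67°), δ = 2806.8/3958.8 = 0.709003 rad, θ = 45° → φ = 28.29°, λ = -85.15°.
Leg 2: from (28.29°, -85.15°), δ = 1750.9/3958.8 = 0.442280 rad, θ = 302.2° → φ = 38.99°, λ = -112.92°.
Leg 3: from (38.99°, -112.92°), δ = 281/3958.8 = 0.070981 rad, θ = 335° → φ = 42.65°, λ = -115.26°.

latitude 42.65°, longitude -115.26°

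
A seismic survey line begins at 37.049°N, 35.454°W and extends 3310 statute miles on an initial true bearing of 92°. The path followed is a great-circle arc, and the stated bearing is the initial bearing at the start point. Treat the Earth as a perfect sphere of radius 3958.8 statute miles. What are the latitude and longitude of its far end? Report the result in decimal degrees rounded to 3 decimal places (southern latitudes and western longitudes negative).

latitude 22.533°, longitude 17.952°

δ = 3310/3958.8 = 0.836112 rad (47.9057°).
Converting: φ₁ = 0.646627 rad, θ = 1.605703 rad.
Destination latitude: φ₂ = arcsin( sin φ₁ cos δ + cos φ₁ sin δ cos θ ) = arcsin(0.383217) = 22.533°.
For the longitude increment, Δλ = atan2( sin θ sin δ cos φ₁, cos δ − sin φ₁ sin φ₂ ) = atan2(0.591878, 0.439465) = 53.406°.
Hence λ₂ = -35.454° + 53.406° = 17.952°.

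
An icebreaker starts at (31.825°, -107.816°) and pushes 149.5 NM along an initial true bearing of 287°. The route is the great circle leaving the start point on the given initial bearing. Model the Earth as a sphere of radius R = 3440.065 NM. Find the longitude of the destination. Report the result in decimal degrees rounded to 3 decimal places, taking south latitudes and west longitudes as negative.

longitude -110.640°

δ = 149.5/3440.065 = 0.043458 rad (2.4900°).
Start latitude φ₁ = 0.555451 rad; initial bearing θ = 5.009095 rad.
Applying the spherical law of cosines for sides, sin φ₂ = sin φ₁ cos δ + cos φ₁ sin δ cos θ = 0.537621, so φ₂ = 32.522°.
For the longitude increment, Δλ = atan2( sin θ sin δ cos φ₁, cos δ − sin φ₁ sin φ₂ ) = atan2(-0.035300, 0.715554) = -2.824°.
Hence λ₂ = -107.816° + -2.824° = -110.640°.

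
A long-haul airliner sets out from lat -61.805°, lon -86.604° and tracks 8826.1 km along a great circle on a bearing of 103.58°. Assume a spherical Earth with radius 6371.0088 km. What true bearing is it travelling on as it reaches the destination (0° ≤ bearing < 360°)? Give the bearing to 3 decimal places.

The arc subtends δ = 8826.1/6371.0088 = 1.385354 rad at the centre.
Start latitude φ₁ = -1.078701 rad; initial bearing θ = 1.807812 rad.
sin φ₂ = sin φ₁ cos δ + cos φ₁ sin δ cos θ = (-0.881345)(0.184382) + (0.472474)(0.982855)(-0.234803) = -0.271540
φ₂ = asin(-0.271540) = -0.274993 rad = -15.756°.
For the longitude increment, Δλ = atan2( sin θ sin δ cos φ₁, cos δ − sin φ₁ sin φ₂ ) = atan2(0.451391, -0.054939) = 96.939°.
Hence λ₂ = -86.604° + 96.939° = 10.335°.
The forward bearing on arrival equals the back-azimuth from the destination plus 180°.
Back-azimuth from P₂ (-15.756°, 10.335°) to P₁ (-61.805°, -86.604°), with Δλ' = λ₁ − λ₂ = -96.939°: atan2( sin Δλ' cos φ₁ , cos φ₂ sin φ₁ − sin φ₂ cos φ₁ cos Δλ' ) = 208.502°.
Final bearing = (208.502° + 180°) mod 360° = 28.502°.

final bearing 28.502°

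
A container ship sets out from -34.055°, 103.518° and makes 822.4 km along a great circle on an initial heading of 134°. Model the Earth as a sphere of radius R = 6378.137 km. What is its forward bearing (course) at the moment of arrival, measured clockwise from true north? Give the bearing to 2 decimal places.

δ = 822.4/6378.137 = 0.128940 rad (7.3877°).
Converting: φ₁ = -0.594372 rad, θ = 2.338741 rad.
Applying the spherical law of cosines for sides, sin φ₂ = sin φ₁ cos δ + cos φ₁ sin δ cos θ = -0.629343, so φ₂ = -39.002°.
Δλ = atan2( sin θ sin δ cos φ₁ , cos δ − sin φ₁ sin φ₂ ) = atan2(0.076632, 0.639274) = 0.119305 rad = 6.836°.
λ₂ = 103.518° + 6.836° = 110.354°.
The forward bearing on arrival equals the back-azimuth from the destination plus 180°.
Back-azimuth from P₂ (-39.00°, 110.35°) to P₁ (-34.05°, 103.52°), with Δλ' = λ₁ − λ₂ = -6.84°: atan2( sin Δλ' cos φ₁ , cos φ₂ sin φ₁ − sin φ₂ cos φ₁ cos Δλ' ) = 309.92°.
Final bearing = (309.92° + 180°) mod 360° = 129.92°.

final bearing 129.92°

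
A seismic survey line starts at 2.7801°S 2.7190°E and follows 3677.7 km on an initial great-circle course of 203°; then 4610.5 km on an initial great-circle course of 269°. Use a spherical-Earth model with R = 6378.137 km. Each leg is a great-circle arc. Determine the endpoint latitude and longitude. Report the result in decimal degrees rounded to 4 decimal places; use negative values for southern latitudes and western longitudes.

Apply the spherical direct solution leg by leg, carrying full precision between legs.
Leg 1: from (-2.7801°, 2.7190°), δ = 3677.7/6378.137 = 0.576610 rad, θ = 203° → φ = -32.8142°, λ = -11.9637°.
Leg 2: from (-32.8142°, -11.9637°), δ = 4610.5/6378.137 = 0.722860 rad, θ = 269° → φ = -24.5883°, λ = -58.6318°.

latitude -24.5883°, longitude -58.6318°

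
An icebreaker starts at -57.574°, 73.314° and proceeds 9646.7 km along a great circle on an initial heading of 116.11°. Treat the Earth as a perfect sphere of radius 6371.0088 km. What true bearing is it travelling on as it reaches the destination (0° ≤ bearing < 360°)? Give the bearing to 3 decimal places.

The arc subtends δ = 9646.7/6371.0088 = 1.514156 rad at the centre.
Converting: φ₁ = -1.004856 rad, θ = 2.026502 rad.
sin φ₂ = sin φ₁ cos δ + cos φ₁ sin δ cos θ = (-0.844085)(0.056610) + (0.536210)(0.998396)(-0.440096) = -0.283389
φ₂ = asin(-0.283389) = -0.287326 rad = -16.463°.
For the longitude increment, Δλ = atan2( sin θ sin δ cos φ₁, cos δ − sin φ₁ sin φ₂ ) = atan2(0.480718, -0.182594) = 110.799°.
λ₂ = 73.314° + 110.799° = 184.113°, normalized to (−180°, 180°] → -175.887°.
The forward bearing on arrival equals the back-azimuth from the destination plus 180°.
Back-azimuth from P₂ (-16.463°, -175.887°) to P₁ (-57.574°, 73.314°), with Δλ' = λ₁ − λ₂ = 249.201°: atan2( sin Δλ' cos φ₁ , cos φ₂ sin φ₁ − sin φ₂ cos φ₁ cos Δλ' ) = 210.137°.
Final bearing = (210.137° + 180°) mod 360° = 30.137°.

final bearing 30.137°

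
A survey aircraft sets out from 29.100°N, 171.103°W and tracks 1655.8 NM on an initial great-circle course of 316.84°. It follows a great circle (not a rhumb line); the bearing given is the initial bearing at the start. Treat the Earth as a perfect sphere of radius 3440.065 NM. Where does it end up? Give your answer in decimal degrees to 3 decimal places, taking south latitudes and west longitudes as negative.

latitude 46.565°, longitude 161.471°

Central angle δ = d/R = 0.481328 rad.
Converting: φ₁ = 0.507891 rad, θ = 5.529901 rad.
Destination latitude: φ₂ = arcsin( sin φ₁ cos δ + cos φ₁ sin δ cos θ ) = arcsin(0.726153) = 46.565°.
Then Δλ = atan2(-0.276706, 0.533227) = -0.478675 rad, from sin θ sin δ cos φ₁ over cos δ − sin φ₁ sin φ₂.
λ₂ = -171.103° + -27.426° = -198.529°, normalized to (−180°, 180°] → 161.471°.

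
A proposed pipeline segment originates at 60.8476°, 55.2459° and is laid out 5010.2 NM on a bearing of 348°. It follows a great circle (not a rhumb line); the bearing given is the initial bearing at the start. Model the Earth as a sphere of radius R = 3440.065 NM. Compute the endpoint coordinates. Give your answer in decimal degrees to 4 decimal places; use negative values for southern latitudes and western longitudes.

Central angle δ = d/R = 1.456426 rad.
Start latitude φ₁ = 1.061991 rad; initial bearing θ = 6.073746 rad.
Applying the spherical law of cosines for sides, sin φ₂ = sin φ₁ cos δ + cos φ₁ sin δ cos θ = 0.573041, so φ₂ = 34.9626°.
Then Δλ = atan2(-0.100619, -0.386331) = -2.886805 rad, from sin θ sin δ cos φ₁ over cos δ − sin φ₁ sin φ₂.
λ₂ = 55.2459° + -165.4017° = -110.1558°.

latitude 34.9626°, longitude -110.1558°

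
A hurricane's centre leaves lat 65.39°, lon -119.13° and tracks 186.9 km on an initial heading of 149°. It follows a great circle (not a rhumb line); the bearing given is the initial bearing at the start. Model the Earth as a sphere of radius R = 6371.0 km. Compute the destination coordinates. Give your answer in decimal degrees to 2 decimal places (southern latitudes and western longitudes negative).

latitude 63.94°, longitude -117.16°

Central angle δ = d/R = 0.029336 rad.
Converting: φ₁ = 1.141271 rad, θ = 2.600541 rad.
Applying the spherical law of cosines for sides, sin φ₂ = sin φ₁ cos δ + cos φ₁ sin δ cos θ = 0.898302, so φ₂ = 63.94°.
Δλ = atan2( sin θ sin δ cos φ₁ , cos δ − sin φ₁ sin φ₂ ) = atan2(0.006291, 0.182866) = 0.034389 rad = 1.97°.
λ₂ = λ₁ + Δλ = -117.16°.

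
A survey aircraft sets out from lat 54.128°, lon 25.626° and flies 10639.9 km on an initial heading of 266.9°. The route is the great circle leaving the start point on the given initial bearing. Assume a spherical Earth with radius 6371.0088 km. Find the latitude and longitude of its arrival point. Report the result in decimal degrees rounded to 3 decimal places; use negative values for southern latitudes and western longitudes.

The arc subtends δ = 10639.9/6371.0088 = 1.670049 rad at the centre.
Start latitude φ₁ = 0.944712 rad; initial bearing θ = 4.658284 rad.
sin φ₂ = sin φ₁ cos δ + cos φ₁ sin δ cos θ = (0.810328)(-0.099090) + (0.585976)(0.995078)(-0.054079) = -0.111829
φ₂ = asin(-0.111829) = -0.112063 rad = -6.421°.
Then Δλ = atan2(-0.582239, -0.008472) = -1.585347 rad, from sin θ sin δ cos φ₁ over cos δ − sin φ₁ sin φ₂.
λ₂ = 25.626° + -90.834° = -65.208°.

latitude -6.421°, longitude -65.208°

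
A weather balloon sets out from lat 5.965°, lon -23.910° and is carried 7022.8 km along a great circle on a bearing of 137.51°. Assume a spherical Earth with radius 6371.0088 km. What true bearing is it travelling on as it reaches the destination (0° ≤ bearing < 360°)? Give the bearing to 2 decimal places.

final bearing 122.25°

δ = 7022.8/6371.0088 = 1.102306 rad (63.1575°).
With φ₁ = 5.965° = 0.104109 rad and θ = 137.51° = 2.400002 rad:
Destination latitude: φ₂ = arcsin( sin φ₁ cos δ + cos φ₁ sin δ cos θ ) = arcsin(-0.607455) = -37.406°.
For the longitude increment, Δλ = atan2( sin θ sin δ cos φ₁, cos δ − sin φ₁ sin φ₂ ) = atan2(0.599418, 0.514667) = 49.350°.
Hence λ₂ = -23.910° + 49.350° = 25.440°.
The forward bearing on arrival equals the back-azimuth from the destination plus 180°.
Back-azimuth from P₂ (-37.41°, 25.44°) to P₁ (5.96°, -23.91°), with Δλ' = λ₁ − λ₂ = -49.35°: atan2( sin Δλ' cos φ₁ , cos φ₂ sin φ₁ − sin φ₂ cos φ₁ cos Δλ' ) = 302.25°.
Final bearing = (302.25° + 180°) mod 360° = 122.25°.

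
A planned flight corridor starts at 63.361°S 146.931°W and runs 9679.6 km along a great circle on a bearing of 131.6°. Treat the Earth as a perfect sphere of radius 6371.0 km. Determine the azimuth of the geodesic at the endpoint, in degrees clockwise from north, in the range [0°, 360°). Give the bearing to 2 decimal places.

Central angle δ = d/R = 1.519322 rad.
Converting: φ₁ = -1.105858 rad, θ = 2.296853 rad.
Applying the spherical law of cosines for sides, sin φ₂ = sin φ₁ cos δ + cos φ₁ sin δ cos θ = -0.343279, so φ₂ = -20.077°.
Δλ = atan2( sin θ sin δ cos φ₁ , cos δ − sin φ₁ sin φ₂ ) = atan2(0.334844, -0.255388) = 2.222380 rad = 127.333°.
Hence λ₂ = -146.931° + 127.333° = -19.598°.
The forward bearing on arrival equals the back-azimuth from the destination plus 180°.
Back-azimuth from P₂ (-20.08°, -19.60°) to P₁ (-63.36°, -146.93°), with Δλ' = λ₁ − λ₂ = -127.33°: atan2( sin Δλ' cos φ₁ , cos φ₂ sin φ₁ − sin φ₂ cos φ₁ cos Δλ' ) = 200.91°.
Final bearing = (200.91° + 180°) mod 360° = 20.91°.

final bearing 20.91°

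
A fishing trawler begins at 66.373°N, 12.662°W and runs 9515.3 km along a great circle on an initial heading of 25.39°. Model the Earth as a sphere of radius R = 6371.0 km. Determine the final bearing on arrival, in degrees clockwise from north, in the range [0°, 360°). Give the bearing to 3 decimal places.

The arc subtends δ = 9515.3/6371 = 1.493533 rad at the centre.
With φ₁ = 66.373° = 1.158427 rad and θ = 25.39° = 0.443139 rad:
Applying the spherical law of cosines for sides, sin φ₂ = sin φ₁ cos δ + cos φ₁ sin δ cos θ = 0.431705, so φ₂ = 25.576°.
Then Δλ = atan2(0.171333, -0.318331) = 2.647836 rad, from sin θ sin δ cos φ₁ over cos δ − sin φ₁ sin φ₂.
λ₂ = -12.662° + 151.710° = 139.048°.
The forward bearing on arrival equals the back-azimuth from the destination plus 180°.
Back-azimuth from P₂ (25.576°, 139.048°) to P₁ (66.373°, -12.662°), with Δλ' = λ₁ − λ₂ = -151.710°: atan2( sin Δλ' cos φ₁ , cos φ₂ sin φ₁ − sin φ₂ cos φ₁ cos Δλ' ) = 349.017°.
Final bearing = (349.017° + 180°) mod 360° = 169.017°.

final bearing 169.017°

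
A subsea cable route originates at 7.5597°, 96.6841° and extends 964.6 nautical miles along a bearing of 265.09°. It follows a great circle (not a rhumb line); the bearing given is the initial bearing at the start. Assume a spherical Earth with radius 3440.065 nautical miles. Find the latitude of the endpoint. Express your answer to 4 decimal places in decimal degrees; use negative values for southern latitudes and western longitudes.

Central angle δ = d/R = 0.280402 rad.
With φ₁ = 7.5597° = 0.131942 rad and θ = 265.09° = 4.626693 rad:
Destination latitude: φ₂ = arcsin( sin φ₁ cos δ + cos φ₁ sin δ cos θ ) = arcsin(0.102940) = 5.9085°.
Then Δλ = atan2(-0.273330, 0.947402) = -0.280877 rad, from sin θ sin δ cos φ₁ over cos δ − sin φ₁ sin φ₂.
λ₂ = 96.6841° + -16.0931° = 80.5910°.

latitude 5.9085°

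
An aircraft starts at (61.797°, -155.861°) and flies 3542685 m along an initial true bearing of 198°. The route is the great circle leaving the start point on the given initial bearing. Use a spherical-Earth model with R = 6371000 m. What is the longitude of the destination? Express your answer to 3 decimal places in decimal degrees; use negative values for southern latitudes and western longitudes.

Central angle δ = d/R = 0.556064 rad.
Start latitude φ₁ = 1.078561 rad; initial bearing θ = 3.455752 rad.
sin φ₂ = sin φ₁ cos δ + cos φ₁ sin δ cos θ = (0.881279)(0.849339) + (0.472597)(0.527847)(-0.951057) = 0.511255
φ₂ = asin(0.511255) = 0.536644 rad = 30.747°.
Then Δλ = atan2(-0.077087, 0.398781) = -0.190952 rad, from sin θ sin δ cos φ₁ over cos δ − sin φ₁ sin φ₂.
λ₂ = -155.861° + -10.941° = -166.802°.

longitude -166.802°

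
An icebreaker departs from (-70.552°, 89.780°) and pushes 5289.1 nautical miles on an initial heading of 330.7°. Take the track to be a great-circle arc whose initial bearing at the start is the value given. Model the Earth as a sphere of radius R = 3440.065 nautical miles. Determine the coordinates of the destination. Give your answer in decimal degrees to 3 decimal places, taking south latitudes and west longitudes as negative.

latitude 14.999°, longitude 59.358°

Central angle δ = d/R = 1.537500 rad.
Start latitude φ₁ = -1.231365 rad; initial bearing θ = 5.771804 rad.
Applying the spherical law of cosines for sides, sin φ₂ = sin φ₁ cos δ + cos φ₁ sin δ cos θ = 0.258805, so φ₂ = 14.999°.
Δλ = atan2( sin θ sin δ cos φ₁ , cos δ − sin φ₁ sin φ₂ ) = atan2(-0.162850, 0.277329) = -0.530962 rad = -30.422°.
λ₂ = 89.780° + -30.422° = 59.358°.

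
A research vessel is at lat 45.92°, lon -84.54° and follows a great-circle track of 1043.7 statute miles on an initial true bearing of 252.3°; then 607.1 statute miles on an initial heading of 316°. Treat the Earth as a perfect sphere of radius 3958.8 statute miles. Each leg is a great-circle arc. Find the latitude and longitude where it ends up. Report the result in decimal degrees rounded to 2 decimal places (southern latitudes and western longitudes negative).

latitude 45.69°, longitude -112.09°

Apply the spherical direct solution leg by leg, carrying full precision between legs.
Leg 1: from (45.92°, -84.54°), δ = 1043.7/3958.8 = 0.263640 rad, θ = 252.3° → φ = 39.67°, λ = -103.36°.
Leg 2: from (39.67°, -103.36°), δ = 607.1/3958.8 = 0.153355 rad, θ = 316° → φ = 45.69°, λ = -112.09°.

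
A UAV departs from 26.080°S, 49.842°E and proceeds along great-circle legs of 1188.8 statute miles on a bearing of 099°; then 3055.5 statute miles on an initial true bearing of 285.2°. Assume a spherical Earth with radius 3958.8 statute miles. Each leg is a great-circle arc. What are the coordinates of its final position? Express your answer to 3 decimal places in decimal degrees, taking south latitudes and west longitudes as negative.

latitude -9.702°, longitude 26.006°

Apply the spherical direct solution leg by leg, carrying full precision between legs.
Leg 1: from (-26.080°, 49.842°), δ = 1188.8/3958.8 = 0.300293 rad, θ = 99° → φ = -27.485°, λ = 69.070°.
Leg 2: from (-27.485°, 69.070°), δ = 3055.5/3958.8 = 0.771825 rad, θ = 285.2° → φ = -9.702°, λ = 26.006°.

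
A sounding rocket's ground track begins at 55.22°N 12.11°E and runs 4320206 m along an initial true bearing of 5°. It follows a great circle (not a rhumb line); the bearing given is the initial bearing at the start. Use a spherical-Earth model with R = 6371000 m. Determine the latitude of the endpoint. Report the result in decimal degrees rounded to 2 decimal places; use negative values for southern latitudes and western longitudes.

δ = 4320206/6371000 = 0.678105 rad (38.8525°).
Converting: φ₁ = 0.963771 rad, θ = 0.087266 rad.
Applying the spherical law of cosines for sides, sin φ₂ = sin φ₁ cos δ + cos φ₁ sin δ cos θ = 0.996113, so φ₂ = 84.95°.
For the longitude increment, Δλ = atan2( sin θ sin δ cos φ₁, cos δ − sin φ₁ sin φ₂ ) = atan2(0.031188, -0.039393) = 141.63°.
λ₂ = λ₁ + Δλ = 153.74°.

latitude 84.95°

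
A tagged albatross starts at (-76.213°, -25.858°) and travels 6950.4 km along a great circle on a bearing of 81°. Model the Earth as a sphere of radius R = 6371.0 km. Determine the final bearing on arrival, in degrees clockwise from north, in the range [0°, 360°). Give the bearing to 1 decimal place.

final bearing 15.0°

δ = 6950.4/6371 = 1.090943 rad (62.5064°).
Start latitude φ₁ = -1.330168 rad; initial bearing θ = 1.413717 rad.
Destination latitude: φ₂ = arcsin( sin φ₁ cos δ + cos φ₁ sin δ cos θ ) = arcsin(-0.415278) = -24.537°.
Then Δλ = atan2(0.208796, 0.058336) = 1.298352 rad, from sin θ sin δ cos φ₁ over cos δ − sin φ₁ sin φ₂.
λ₂ = -25.858° + 74.390° = 48.532°.
The forward bearing on arrival equals the back-azimuth from the destination plus 180°.
Back-azimuth from P₂ (-24.5°, 48.5°) to P₁ (-76.2°, -25.9°), with Δλ' = λ₁ − λ₂ = -74.4°: atan2( sin Δλ' cos φ₁ , cos φ₂ sin φ₁ − sin φ₂ cos φ₁ cos Δλ' ) = 195.0°.
Final bearing = (195.0° + 180°) mod 360° = 15.0°.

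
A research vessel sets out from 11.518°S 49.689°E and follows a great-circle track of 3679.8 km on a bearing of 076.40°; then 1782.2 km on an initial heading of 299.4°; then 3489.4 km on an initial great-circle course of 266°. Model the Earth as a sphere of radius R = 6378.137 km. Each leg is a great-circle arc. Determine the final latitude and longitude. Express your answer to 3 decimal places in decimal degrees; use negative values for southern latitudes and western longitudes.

Apply the spherical direct solution leg by leg, carrying full precision between legs.
Leg 1: from (-11.518°, 49.689°), δ = 3679.8/6378.137 = 0.576940 rad, θ = 76.4° → φ = -2.389°, λ = 81.737°.
Leg 2: from (-2.389°, 81.737°), δ = 1782.2/6378.137 = 0.279423 rad, θ = 299.4° → φ = 5.464°, λ = 67.769°.
Leg 3: from (5.464°, 67.769°), δ = 3489.4/6378.137 = 0.547088 rad, θ = 266° → φ = 2.590°, λ = 36.473°.

latitude 2.590°, longitude 36.473°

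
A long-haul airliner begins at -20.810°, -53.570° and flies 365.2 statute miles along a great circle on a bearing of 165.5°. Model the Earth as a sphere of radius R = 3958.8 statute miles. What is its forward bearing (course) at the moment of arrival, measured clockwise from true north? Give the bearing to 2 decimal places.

δ = 365.2/3958.8 = 0.092250 rad (5.2855°).
Start latitude φ₁ = -0.363203 rad; initial bearing θ = 2.888520 rad.
Destination latitude: φ₂ = arcsin( sin φ₁ cos δ + cos φ₁ sin δ cos θ ) = arcsin(-0.437127) = -25.921°.
Then Δλ = atan2(0.021560, 0.840450) = 0.025648 rad, from sin θ sin δ cos φ₁ over cos δ − sin φ₁ sin φ₂.
Hence λ₂ = -53.570° + 1.469° = -52.101°.
The forward bearing on arrival equals the back-azimuth from the destination plus 180°.
Back-azimuth from P₂ (-25.92°, -52.10°) to P₁ (-20.81°, -53.57°), with Δλ' = λ₁ − λ₂ = -1.47°: atan2( sin Δλ' cos φ₁ , cos φ₂ sin φ₁ − sin φ₂ cos φ₁ cos Δλ' ) = 344.92°.
Final bearing = (344.92° + 180°) mod 360° = 164.92°.

final bearing 164.92°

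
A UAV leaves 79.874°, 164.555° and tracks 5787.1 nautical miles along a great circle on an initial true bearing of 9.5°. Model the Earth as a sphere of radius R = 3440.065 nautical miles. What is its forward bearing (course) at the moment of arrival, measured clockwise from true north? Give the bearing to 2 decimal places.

final bearing 178.33°

Angular distance δ = d/R = 5787.1 / 3440.065 = 1.682265 rad.
Start latitude φ₁ = 1.394064 rad; initial bearing θ = 0.165806 rad.
sin φ₂ = sin φ₁ cos δ + cos φ₁ sin δ cos θ = (0.984423)(-0.111238) + (0.175813)(0.993794)(0.986286) = 0.062821
φ₂ = asin(0.062821) = 0.062863 rad = 3.602°.
Δλ = atan2( sin θ sin δ cos φ₁ , cos δ − sin φ₁ sin φ₂ ) = atan2(0.028838, -0.173080) = 2.976496 rad = 170.541°.
λ₂ = 164.555° + 170.541° = 335.096°, normalized to (−180°, 180°] → -24.904°.
The forward bearing on arrival equals the back-azimuth from the destination plus 180°.
Back-azimuth from P₂ (3.60°, -24.90°) to P₁ (79.87°, 164.56°), with Δλ' = λ₁ − λ₂ = 189.46°: atan2( sin Δλ' cos φ₁ , cos φ₂ sin φ₁ − sin φ₂ cos φ₁ cos Δλ' ) = 358.33°.
Final bearing = (358.33° + 180°) mod 360° = 178.33°.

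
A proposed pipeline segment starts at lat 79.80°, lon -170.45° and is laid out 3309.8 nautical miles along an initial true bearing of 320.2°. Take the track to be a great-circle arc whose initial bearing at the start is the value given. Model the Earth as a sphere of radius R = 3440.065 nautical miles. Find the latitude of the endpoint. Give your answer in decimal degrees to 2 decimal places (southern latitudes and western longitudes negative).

latitude 42.40°

The arc subtends δ = 3309.8/3440.065 = 0.962133 rad at the centre.
Start latitude φ₁ = 1.392773 rad; initial bearing θ = 5.588544 rad.
sin φ₂ = sin φ₁ cos δ + cos φ₁ sin δ cos θ = (0.984196)(0.571771) + (0.177085)(0.820413)(0.768284) = 0.674353
φ₂ = asin(0.674353) = 0.740088 rad = 42.40°.
For the longitude increment, Δλ = atan2( sin θ sin δ cos φ₁, cos δ − sin φ₁ sin φ₂ ) = atan2(-0.092997, -0.091924) = -134.67°.
λ₂ = -170.45° + -134.67° = -305.12°, normalized to (−180°, 180°] → 54.88°.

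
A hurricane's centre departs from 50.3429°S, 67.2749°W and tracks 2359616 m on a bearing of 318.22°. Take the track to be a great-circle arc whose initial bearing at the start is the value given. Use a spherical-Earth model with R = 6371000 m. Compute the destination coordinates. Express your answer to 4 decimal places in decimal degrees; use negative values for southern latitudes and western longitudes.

δ = 2359616/6371000 = 0.370368 rad (21.2205°).
Converting: φ₁ = -0.878649 rad, θ = 5.553987 rad.
Destination latitude: φ₂ = arcsin( sin φ₁ cos δ + cos φ₁ sin δ cos θ ) = arcsin(-0.545417) = -33.0532°.
Δλ = atan2( sin θ sin δ cos φ₁ , cos δ − sin φ₁ sin φ₂ ) = atan2(-0.153908, 0.512289) = -0.291853 rad = -16.7220°.
λ₂ = λ₁ + Δλ = -83.9969°.

latitude -33.0532°, longitude -83.9969°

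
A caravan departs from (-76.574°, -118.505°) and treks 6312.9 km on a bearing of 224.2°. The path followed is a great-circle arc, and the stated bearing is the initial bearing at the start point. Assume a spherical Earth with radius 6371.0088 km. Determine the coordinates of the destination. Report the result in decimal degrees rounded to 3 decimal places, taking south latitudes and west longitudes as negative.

Angular distance δ = d/R = 6312.9 / 6371.0088 = 0.990879 rad.
Start latitude φ₁ = -1.336468 rad; initial bearing θ = 3.913028 rad.
sin φ₂ = sin φ₁ cos δ + cos φ₁ sin δ cos θ = (-0.972671)(0.547955) + (0.232189)(0.836508)(-0.716911) = -0.672224
φ₂ = asin(-0.672224) = -0.737208 rad = -42.239°.
For the longitude increment, Δλ = atan2( sin θ sin δ cos φ₁, cos δ − sin φ₁ sin φ₂ ) = atan2(-0.135409, -0.105898) = -128.027°.
λ₂ = -118.505° + -128.027° = -246.532°, normalized to (−180°, 180°] → 113.468°.

latitude -42.239°, longitude 113.468°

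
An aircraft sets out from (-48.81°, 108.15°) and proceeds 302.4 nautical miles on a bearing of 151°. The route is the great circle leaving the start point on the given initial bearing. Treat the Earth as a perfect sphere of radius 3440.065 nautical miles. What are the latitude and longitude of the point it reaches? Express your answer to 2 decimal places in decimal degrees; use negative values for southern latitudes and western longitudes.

latitude -53.15°, longitude 112.22°

Central angle δ = d/R = 0.087905 rad.
Converting: φ₁ = -0.851895 rad, θ = 2.635447 rad.
sin φ₂ = sin φ₁ cos δ + cos φ₁ sin δ cos θ = (-0.752530)(0.996139) + (0.658558)(0.087792)(-0.874620) = -0.800191
φ₂ = asin(-0.800191) = -0.927614 rad = -53.15°.
For the longitude increment, Δλ = atan2( sin θ sin δ cos φ₁, cos δ − sin φ₁ sin φ₂ ) = atan2(0.028030, 0.393971) = 4.07°.
λ₂ = 108.15° + 4.07° = 112.22°.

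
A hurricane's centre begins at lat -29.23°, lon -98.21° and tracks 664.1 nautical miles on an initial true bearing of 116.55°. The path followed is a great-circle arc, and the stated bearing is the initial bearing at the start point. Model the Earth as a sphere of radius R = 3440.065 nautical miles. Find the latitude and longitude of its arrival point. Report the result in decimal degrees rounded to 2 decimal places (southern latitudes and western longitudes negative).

Angular distance δ = d/R = 664.1 / 3440.065 = 0.193049 rad.
Converting: φ₁ = -0.510160 rad, θ = 2.034181 rad.
Destination latitude: φ₂ = arcsin( sin φ₁ cos δ + cos φ₁ sin δ cos θ ) = arcsin(-0.554080) = -33.65°.
Then Δλ = atan2(0.149767, 0.710857) = 0.207648 rad, from sin θ sin δ cos φ₁ over cos δ − sin φ₁ sin φ₂.
Hence λ₂ = -98.21° + 11.90° = -86.31°.

latitude -33.65°, longitude -86.31°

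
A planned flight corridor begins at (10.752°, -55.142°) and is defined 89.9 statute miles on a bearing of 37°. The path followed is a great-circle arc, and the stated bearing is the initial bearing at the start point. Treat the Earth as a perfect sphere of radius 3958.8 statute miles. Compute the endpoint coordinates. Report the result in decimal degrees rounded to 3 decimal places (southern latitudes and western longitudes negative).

The arc subtends δ = 89.9/3958.8 = 0.022709 rad at the centre.
Start latitude φ₁ = 0.187658 rad; initial bearing θ = 0.645772 rad.
Applying the spherical law of cosines for sides, sin φ₂ = sin φ₁ cos δ + cos φ₁ sin δ cos θ = 0.204326, so φ₂ = 11.790°.
Then Δλ = atan2(0.013425, 0.961623) = 0.013960 rad, from sin θ sin δ cos φ₁ over cos δ − sin φ₁ sin φ₂.
Hence λ₂ = -55.142° + 0.800° = -54.342°.

latitude 11.790°, longitude -54.342°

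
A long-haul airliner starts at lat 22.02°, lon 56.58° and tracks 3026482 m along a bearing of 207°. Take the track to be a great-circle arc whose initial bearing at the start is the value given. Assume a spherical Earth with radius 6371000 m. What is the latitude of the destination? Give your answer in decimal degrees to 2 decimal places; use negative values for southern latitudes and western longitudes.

latitude -2.54°

The arc subtends δ = 3026482/6371000 = 0.475040 rad at the centre.
With φ₁ = 22.02° = 0.384322 rad and θ = 207° = 3.612832 rad:
Applying the spherical law of cosines for sides, sin φ₂ = sin φ₁ cos δ + cos φ₁ sin δ cos θ = -0.044380, so φ₂ = -2.54°.
For the longitude increment, Δλ = atan2( sin θ sin δ cos φ₁, cos δ − sin φ₁ sin φ₂ ) = atan2(-0.192497, 0.905914) = -12.00°.
Hence λ₂ = 56.58° + -12.00° = 44.58°.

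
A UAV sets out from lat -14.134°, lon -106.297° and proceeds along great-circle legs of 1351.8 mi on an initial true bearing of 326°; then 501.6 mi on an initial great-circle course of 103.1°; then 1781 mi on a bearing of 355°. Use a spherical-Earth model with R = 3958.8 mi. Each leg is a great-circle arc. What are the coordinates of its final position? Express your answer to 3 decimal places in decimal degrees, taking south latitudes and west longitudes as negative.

Apply the spherical direct solution leg by leg, carrying full precision between legs.
Leg 1: from (-14.134°, -106.297°), δ = 1351.8/3958.8 = 0.341467 rad, θ = 326° → φ = 2.242°, λ = -117.098°.
Leg 2: from (2.242°, -117.098°), δ = 501.6/3958.8 = 0.126705 rad, θ = 103.1° → φ = 0.584°, λ = -110.028°.
Leg 3: from (0.584°, -110.028°), δ = 1781/3958.8 = 0.449884 rad, θ = 355° → φ = 26.255°, λ = -112.450°.

latitude 26.255°, longitude -112.450°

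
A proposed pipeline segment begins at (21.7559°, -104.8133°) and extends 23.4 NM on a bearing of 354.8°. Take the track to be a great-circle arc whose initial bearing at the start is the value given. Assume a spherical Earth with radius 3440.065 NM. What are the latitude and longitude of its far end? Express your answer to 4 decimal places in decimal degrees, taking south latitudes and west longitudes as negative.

latitude 22.1440°, longitude -104.8514°

Central angle δ = d/R = 0.006802 rad.
Converting: φ₁ = 0.379712 rad, θ = 6.192428 rad.
Destination latitude: φ₂ = arcsin( sin φ₁ cos δ + cos φ₁ sin δ cos θ ) = arcsin(0.376936) = 22.1440°.
Then Δλ = atan2(-0.000573, 0.860264) = -0.000666 rad, from sin θ sin δ cos φ₁ over cos δ − sin φ₁ sin φ₂.
λ₂ = λ₁ + Δλ = -104.8514°.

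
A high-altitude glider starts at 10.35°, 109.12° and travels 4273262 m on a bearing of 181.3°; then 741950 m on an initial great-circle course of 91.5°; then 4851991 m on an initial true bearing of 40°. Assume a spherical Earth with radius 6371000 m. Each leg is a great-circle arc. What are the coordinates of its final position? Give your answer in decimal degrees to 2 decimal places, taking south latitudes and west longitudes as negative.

Apply the spherical direct solution leg by leg, carrying full precision between legs.
Leg 1: from (10.35°, 109.12°), δ = 4273262/6371000 = 0.670736 rad, θ = 181.3° → φ = -28.07°, λ = 108.20°.
Leg 2: from (-28.07°, 108.20°), δ = 741950/6371000 = 0.116457 rad, θ = 91.5° → φ = -28.04°, λ = 115.77°.
Leg 3: from (-28.04°, 115.77°), δ = 4851991/6371000 = 0.761574 rad, θ = 40° → φ = 7.26°, λ = 142.33°.

latitude 7.26°, longitude 142.33°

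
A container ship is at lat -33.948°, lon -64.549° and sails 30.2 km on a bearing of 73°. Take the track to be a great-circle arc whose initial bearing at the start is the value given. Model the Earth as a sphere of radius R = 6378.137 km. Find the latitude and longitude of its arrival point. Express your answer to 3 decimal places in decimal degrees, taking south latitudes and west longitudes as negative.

latitude -33.868°, longitude -64.237°

Angular distance δ = d/R = 30.2 / 6378.137 = 0.004735 rad.
Start latitude φ₁ = -0.592504 rad; initial bearing θ = 1.274090 rad.
sin φ₂ = sin φ₁ cos δ + cos φ₁ sin δ cos θ = (-0.558440)(0.999989) + (0.829545)(0.004735)(0.292372) = -0.557286
φ₂ = asin(-0.557286) = -0.591113 rad = -33.868°.
For the longitude increment, Δλ = atan2( sin θ sin δ cos φ₁, cos δ − sin φ₁ sin φ₂ ) = atan2(0.003756, 0.688778) = 0.312°.
Hence λ₂ = -64.549° + 0.312° = -64.237°.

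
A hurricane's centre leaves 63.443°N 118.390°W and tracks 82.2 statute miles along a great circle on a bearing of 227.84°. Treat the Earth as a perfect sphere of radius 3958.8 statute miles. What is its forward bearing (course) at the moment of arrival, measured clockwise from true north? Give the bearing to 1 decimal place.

Central angle δ = d/R = 0.020764 rad.
Converting: φ₁ = 1.107289 rad, θ = 3.976558 rad.
sin φ₂ = sin φ₁ cos δ + cos φ₁ sin δ cos θ = (0.894490)(0.999784) + (0.447088)(0.020762)(-0.671203) = 0.888067
φ₂ = asin(0.888067) = 1.093122 rad = 62.631°.
For the longitude increment, Δλ = atan2( sin θ sin δ cos φ₁, cos δ − sin φ₁ sin φ₂ ) = atan2(-0.006881, 0.205418) = -1.919°.
Hence λ₂ = -118.390° + -1.919° = -120.309°.
The forward bearing on arrival equals the back-azimuth from the destination plus 180°.
Back-azimuth from P₂ (62.6°, -120.3°) to P₁ (63.4°, -118.4°), with Δλ' = λ₁ − λ₂ = 1.9°: atan2( sin Δλ' cos φ₁ , cos φ₂ sin φ₁ − sin φ₂ cos φ₁ cos Δλ' ) = 46.1°.
Final bearing = (46.1° + 180°) mod 360° = 226.1°.

final bearing 226.1°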